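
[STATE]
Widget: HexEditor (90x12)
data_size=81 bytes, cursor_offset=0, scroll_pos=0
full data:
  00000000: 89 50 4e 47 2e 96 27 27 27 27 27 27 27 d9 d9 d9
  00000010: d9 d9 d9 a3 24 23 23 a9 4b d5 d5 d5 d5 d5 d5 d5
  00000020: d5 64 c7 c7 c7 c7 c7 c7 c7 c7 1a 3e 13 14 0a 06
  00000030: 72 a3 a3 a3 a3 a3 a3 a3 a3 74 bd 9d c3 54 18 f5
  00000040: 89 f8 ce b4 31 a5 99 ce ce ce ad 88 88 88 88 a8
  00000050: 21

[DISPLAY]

00000000  89 50 4e 47 2e 96 27 27  27 27 27 27 27 d9 d9 d9  |.PNG..'''''''...|            
00000010  d9 d9 d9 a3 24 23 23 a9  4b d5 d5 d5 d5 d5 d5 d5  |....$##.K.......|            
00000020  d5 64 c7 c7 c7 c7 c7 c7  c7 c7 1a 3e 13 14 0a 06  |.d.........>....|            
00000030  72 a3 a3 a3 a3 a3 a3 a3  a3 74 bd 9d c3 54 18 f5  |r........t...T..|            
00000040  89 f8 ce b4 31 a5 99 ce  ce ce ad 88 88 88 88 a8  |....1...........|            
00000050  21                                                |!               |            
                                                                                          
                                                                                          
                                                                                          
                                                                                          
                                                                                          
                                                                                          


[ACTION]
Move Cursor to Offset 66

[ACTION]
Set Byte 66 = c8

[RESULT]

00000000  89 50 4e 47 2e 96 27 27  27 27 27 27 27 d9 d9 d9  |.PNG..'''''''...|            
00000010  d9 d9 d9 a3 24 23 23 a9  4b d5 d5 d5 d5 d5 d5 d5  |....$##.K.......|            
00000020  d5 64 c7 c7 c7 c7 c7 c7  c7 c7 1a 3e 13 14 0a 06  |.d.........>....|            
00000030  72 a3 a3 a3 a3 a3 a3 a3  a3 74 bd 9d c3 54 18 f5  |r........t...T..|            
00000040  89 f8 C8 b4 31 a5 99 ce  ce ce ad 88 88 88 88 a8  |....1...........|            
00000050  21                                                |!               |            
                                                                                          
                                                                                          
                                                                                          
                                                                                          
                                                                                          
                                                                                          


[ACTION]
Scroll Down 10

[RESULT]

00000050  21                                                |!               |            
                                                                                          
                                                                                          
                                                                                          
                                                                                          
                                                                                          
                                                                                          
                                                                                          
                                                                                          
                                                                                          
                                                                                          
                                                                                          


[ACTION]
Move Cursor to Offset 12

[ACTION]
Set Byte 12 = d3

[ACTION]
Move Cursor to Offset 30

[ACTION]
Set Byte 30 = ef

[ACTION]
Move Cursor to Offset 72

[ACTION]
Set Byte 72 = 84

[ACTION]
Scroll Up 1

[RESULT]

00000040  89 f8 c8 b4 31 a5 99 ce  84 ce ad 88 88 88 88 a8  |....1...........|            
00000050  21                                                |!               |            
                                                                                          
                                                                                          
                                                                                          
                                                                                          
                                                                                          
                                                                                          
                                                                                          
                                                                                          
                                                                                          
                                                                                          


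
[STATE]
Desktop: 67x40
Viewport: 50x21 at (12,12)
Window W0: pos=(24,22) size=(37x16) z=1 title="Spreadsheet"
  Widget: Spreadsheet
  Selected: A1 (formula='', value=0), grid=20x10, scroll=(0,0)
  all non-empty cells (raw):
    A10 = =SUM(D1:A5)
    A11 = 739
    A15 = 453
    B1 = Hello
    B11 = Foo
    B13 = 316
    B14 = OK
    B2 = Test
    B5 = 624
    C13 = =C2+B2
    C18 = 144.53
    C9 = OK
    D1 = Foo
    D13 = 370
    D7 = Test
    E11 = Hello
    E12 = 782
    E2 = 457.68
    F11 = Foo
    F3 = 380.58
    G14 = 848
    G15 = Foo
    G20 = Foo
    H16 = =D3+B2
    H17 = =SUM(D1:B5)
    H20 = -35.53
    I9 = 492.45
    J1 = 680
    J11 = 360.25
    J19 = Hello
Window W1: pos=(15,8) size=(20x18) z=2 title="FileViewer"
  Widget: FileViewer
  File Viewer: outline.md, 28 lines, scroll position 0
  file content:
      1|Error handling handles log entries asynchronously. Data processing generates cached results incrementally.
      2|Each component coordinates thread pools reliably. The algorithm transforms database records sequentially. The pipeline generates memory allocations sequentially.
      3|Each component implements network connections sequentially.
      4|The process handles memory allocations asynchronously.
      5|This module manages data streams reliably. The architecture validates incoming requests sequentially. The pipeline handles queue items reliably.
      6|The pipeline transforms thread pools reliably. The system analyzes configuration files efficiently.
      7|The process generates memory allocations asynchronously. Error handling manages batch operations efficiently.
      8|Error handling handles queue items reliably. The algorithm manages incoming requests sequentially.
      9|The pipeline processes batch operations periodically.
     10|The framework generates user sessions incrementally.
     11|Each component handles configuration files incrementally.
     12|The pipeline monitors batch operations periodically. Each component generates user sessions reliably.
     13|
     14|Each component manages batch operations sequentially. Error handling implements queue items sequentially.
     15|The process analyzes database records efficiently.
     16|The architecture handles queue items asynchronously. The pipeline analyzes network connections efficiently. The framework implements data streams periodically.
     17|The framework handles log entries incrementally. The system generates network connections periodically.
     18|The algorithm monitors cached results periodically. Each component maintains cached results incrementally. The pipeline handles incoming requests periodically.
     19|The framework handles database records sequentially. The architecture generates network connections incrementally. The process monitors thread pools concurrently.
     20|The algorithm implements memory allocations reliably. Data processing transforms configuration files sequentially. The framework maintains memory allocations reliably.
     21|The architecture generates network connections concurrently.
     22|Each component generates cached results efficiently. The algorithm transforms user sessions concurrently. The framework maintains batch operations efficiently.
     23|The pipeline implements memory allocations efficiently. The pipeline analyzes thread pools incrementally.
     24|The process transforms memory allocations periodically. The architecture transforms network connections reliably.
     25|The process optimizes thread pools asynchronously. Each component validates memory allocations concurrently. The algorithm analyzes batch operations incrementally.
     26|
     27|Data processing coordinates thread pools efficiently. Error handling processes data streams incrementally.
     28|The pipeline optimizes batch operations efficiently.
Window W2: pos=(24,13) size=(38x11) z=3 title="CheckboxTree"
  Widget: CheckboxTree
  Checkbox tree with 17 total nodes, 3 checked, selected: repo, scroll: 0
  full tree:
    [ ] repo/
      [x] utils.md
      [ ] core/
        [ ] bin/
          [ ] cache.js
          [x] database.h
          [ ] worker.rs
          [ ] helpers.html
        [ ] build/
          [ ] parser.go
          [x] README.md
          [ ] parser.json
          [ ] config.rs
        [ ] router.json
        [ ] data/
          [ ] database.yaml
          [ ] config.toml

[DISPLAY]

   ┃Each component co█┃                           
   ┃Each com┏━━━━━━━━━━━━━━━━━━━━━━━━━━━━━━━━━━━━┓
   ┃The proc┃ CheckboxTree                       ┃
   ┃This mod┠────────────────────────────────────┨
   ┃The pipe┃>[-] repo/                          ┃
   ┃The proc┃   [x] utils.md                     ┃
   ┃Error ha┃   [-] core/                        ┃
   ┃The pipe┃     [-] bin/                       ┃
   ┃The fram┃       [ ] cache.js                 ┃
   ┃Each com┃       [x] database.h               ┃
   ┃The pipe┃       [ ] worker.rs                ┃
   ┃        ┗━━━━━━━━━━━━━━━━━━━━━━━━━━━━━━━━━━━━┛
   ┃Each component ma▼┃─────────────────────────┨ 
   ┗━━━━━━━━━━━━━━━━━━┛                         ┃ 
            ┃       A       B       C       D   ┃ 
            ┃-----------------------------------┃ 
            ┃  1      [0]Hello          0Foo    ┃ 
            ┃  2        0Test           0       ┃ 
            ┃  3        0       0       0       ┃ 
            ┃  4        0       0       0       ┃ 
            ┃  5        0     624       0       ┃ 


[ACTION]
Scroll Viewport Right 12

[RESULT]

ach component co█┃                                
ach com┏━━━━━━━━━━━━━━━━━━━━━━━━━━━━━━━━━━━━┓     
he proc┃ CheckboxTree                       ┃     
his mod┠────────────────────────────────────┨     
he pipe┃>[-] repo/                          ┃     
he proc┃   [x] utils.md                     ┃     
rror ha┃   [-] core/                        ┃     
he pipe┃     [-] bin/                       ┃     
he fram┃       [ ] cache.js                 ┃     
ach com┃       [x] database.h               ┃     
he pipe┃       [ ] worker.rs                ┃     
       ┗━━━━━━━━━━━━━━━━━━━━━━━━━━━━━━━━━━━━┛     
ach component ma▼┃─────────────────────────┨      
━━━━━━━━━━━━━━━━━┛                         ┃      
       ┃       A       B       C       D   ┃      
       ┃-----------------------------------┃      
       ┃  1      [0]Hello          0Foo    ┃      
       ┃  2        0Test           0       ┃      
       ┃  3        0       0       0       ┃      
       ┃  4        0       0       0       ┃      
       ┃  5        0     624       0       ┃      


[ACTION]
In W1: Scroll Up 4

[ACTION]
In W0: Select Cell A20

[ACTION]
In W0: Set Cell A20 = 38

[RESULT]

ach component co█┃                                
ach com┏━━━━━━━━━━━━━━━━━━━━━━━━━━━━━━━━━━━━┓     
he proc┃ CheckboxTree                       ┃     
his mod┠────────────────────────────────────┨     
he pipe┃>[-] repo/                          ┃     
he proc┃   [x] utils.md                     ┃     
rror ha┃   [-] core/                        ┃     
he pipe┃     [-] bin/                       ┃     
he fram┃       [ ] cache.js                 ┃     
ach com┃       [x] database.h               ┃     
he pipe┃       [ ] worker.rs                ┃     
       ┗━━━━━━━━━━━━━━━━━━━━━━━━━━━━━━━━━━━━┛     
ach component ma▼┃─────────────────────────┨      
━━━━━━━━━━━━━━━━━┛                         ┃      
       ┃       A       B       C       D   ┃      
       ┃-----------------------------------┃      
       ┃  1        0Hello          0Foo    ┃      
       ┃  2        0Test           0       ┃      
       ┃  3        0       0       0       ┃      
       ┃  4        0       0       0       ┃      
       ┃  5        0     624       0       ┃      


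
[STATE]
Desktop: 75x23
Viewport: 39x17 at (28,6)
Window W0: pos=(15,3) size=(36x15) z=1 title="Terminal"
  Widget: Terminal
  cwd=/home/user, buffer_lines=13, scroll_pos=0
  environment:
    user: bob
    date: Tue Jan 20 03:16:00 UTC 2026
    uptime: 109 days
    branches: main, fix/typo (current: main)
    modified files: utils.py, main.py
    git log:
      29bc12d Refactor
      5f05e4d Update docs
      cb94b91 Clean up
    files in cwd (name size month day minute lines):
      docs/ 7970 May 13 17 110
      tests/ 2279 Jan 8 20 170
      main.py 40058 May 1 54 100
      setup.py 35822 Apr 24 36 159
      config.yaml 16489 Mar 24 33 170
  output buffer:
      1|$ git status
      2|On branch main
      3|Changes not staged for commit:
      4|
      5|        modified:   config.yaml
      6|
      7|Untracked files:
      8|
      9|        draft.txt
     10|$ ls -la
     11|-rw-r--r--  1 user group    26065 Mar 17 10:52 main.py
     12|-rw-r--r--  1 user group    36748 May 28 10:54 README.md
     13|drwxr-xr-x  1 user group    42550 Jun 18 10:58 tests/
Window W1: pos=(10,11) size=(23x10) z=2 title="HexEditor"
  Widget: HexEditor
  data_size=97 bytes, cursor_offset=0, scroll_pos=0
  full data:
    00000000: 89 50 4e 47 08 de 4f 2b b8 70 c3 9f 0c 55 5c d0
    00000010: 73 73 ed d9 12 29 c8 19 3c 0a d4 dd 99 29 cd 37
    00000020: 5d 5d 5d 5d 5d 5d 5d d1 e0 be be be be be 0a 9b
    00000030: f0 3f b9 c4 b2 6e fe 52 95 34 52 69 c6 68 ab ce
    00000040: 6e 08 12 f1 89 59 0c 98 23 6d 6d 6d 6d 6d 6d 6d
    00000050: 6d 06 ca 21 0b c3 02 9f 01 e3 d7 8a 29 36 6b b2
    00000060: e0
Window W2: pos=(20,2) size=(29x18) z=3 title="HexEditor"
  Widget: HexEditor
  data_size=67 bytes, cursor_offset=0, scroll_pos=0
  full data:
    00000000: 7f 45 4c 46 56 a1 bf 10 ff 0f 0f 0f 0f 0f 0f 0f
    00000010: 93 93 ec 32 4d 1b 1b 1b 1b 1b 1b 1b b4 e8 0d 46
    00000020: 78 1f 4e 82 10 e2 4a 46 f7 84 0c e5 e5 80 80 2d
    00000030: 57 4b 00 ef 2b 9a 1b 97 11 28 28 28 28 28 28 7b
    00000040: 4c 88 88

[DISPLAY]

0  93 93 ec 32 4d 1b┃ ┃                
0  78 1f 4e 82 10 e2┃ ┃                
0  57 4b 00 ef 2b 9a┃ ┃                
0  4c 88 88         ┃ ┃                
                    ┃ ┃                
                    ┃ ┃                
                    ┃ ┃                
                    ┃ ┃                
                    ┃ ┃                
                    ┃ ┃                
                    ┃ ┃                
                    ┃━┛                
                    ┃                  
━━━━━━━━━━━━━━━━━━━━┛                  
━━━━┛                                  
                                       
                                       


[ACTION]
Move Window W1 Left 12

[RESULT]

0  93 93 ec 32 4d 1b┃ ┃                
0  78 1f 4e 82 10 e2┃ ┃                
0  57 4b 00 ef 2b 9a┃ ┃                
0  4c 88 88         ┃ ┃                
                    ┃ ┃                
                    ┃ ┃                
                    ┃ ┃                
                    ┃ ┃                
                    ┃ ┃                
                    ┃ ┃                
                    ┃ ┃                
                    ┃━┛                
                    ┃                  
━━━━━━━━━━━━━━━━━━━━┛                  
                                       
                                       
                                       


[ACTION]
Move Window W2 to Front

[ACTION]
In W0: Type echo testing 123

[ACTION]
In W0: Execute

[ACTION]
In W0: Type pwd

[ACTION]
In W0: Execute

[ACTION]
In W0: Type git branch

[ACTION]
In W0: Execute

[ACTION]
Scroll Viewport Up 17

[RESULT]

                                       
                                       
━━━━━━━━━━━━━━━━━━━━┓                  
tor                 ┃━┓                
────────────────────┨ ┃                
0  7F 45 4c 46 56 a1┃─┨                
0  93 93 ec 32 4d 1b┃ ┃                
0  78 1f 4e 82 10 e2┃ ┃                
0  57 4b 00 ef 2b 9a┃ ┃                
0  4c 88 88         ┃ ┃                
                    ┃ ┃                
                    ┃ ┃                
                    ┃ ┃                
                    ┃ ┃                
                    ┃ ┃                
                    ┃ ┃                
                    ┃ ┃                


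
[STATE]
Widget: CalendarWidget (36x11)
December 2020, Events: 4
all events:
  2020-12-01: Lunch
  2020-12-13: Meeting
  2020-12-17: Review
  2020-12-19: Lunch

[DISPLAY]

           December 2020            
Mo Tu We Th Fr Sa Su                
    1*  2  3  4  5  6               
 7  8  9 10 11 12 13*               
14 15 16 17* 18 19* 20              
21 22 23 24 25 26 27                
28 29 30 31                         
                                    
                                    
                                    
                                    


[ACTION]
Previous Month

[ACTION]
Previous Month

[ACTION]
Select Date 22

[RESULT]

            October 2020            
Mo Tu We Th Fr Sa Su                
          1  2  3  4                
 5  6  7  8  9 10 11                
12 13 14 15 16 17 18                
19 20 21 [22] 23 24 25              
26 27 28 29 30 31                   
                                    
                                    
                                    
                                    


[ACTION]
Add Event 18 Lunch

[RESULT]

            October 2020            
Mo Tu We Th Fr Sa Su                
          1  2  3  4                
 5  6  7  8  9 10 11                
12 13 14 15 16 17 18*               
19 20 21 [22] 23 24 25              
26 27 28 29 30 31                   
                                    
                                    
                                    
                                    


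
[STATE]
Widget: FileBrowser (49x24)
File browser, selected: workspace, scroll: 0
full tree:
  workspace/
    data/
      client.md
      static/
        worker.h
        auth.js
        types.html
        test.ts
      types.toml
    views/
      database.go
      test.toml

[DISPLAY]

> [-] workspace/                                 
    [+] data/                                    
    [+] views/                                   
                                                 
                                                 
                                                 
                                                 
                                                 
                                                 
                                                 
                                                 
                                                 
                                                 
                                                 
                                                 
                                                 
                                                 
                                                 
                                                 
                                                 
                                                 
                                                 
                                                 
                                                 


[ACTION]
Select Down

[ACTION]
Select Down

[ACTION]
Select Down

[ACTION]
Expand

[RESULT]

  [-] workspace/                                 
    [+] data/                                    
  > [-] views/                                   
      database.go                                
      test.toml                                  
                                                 
                                                 
                                                 
                                                 
                                                 
                                                 
                                                 
                                                 
                                                 
                                                 
                                                 
                                                 
                                                 
                                                 
                                                 
                                                 
                                                 
                                                 
                                                 


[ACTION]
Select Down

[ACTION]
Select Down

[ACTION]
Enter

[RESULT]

  [-] workspace/                                 
    [+] data/                                    
    [-] views/                                   
      database.go                                
    > test.toml                                  
                                                 
                                                 
                                                 
                                                 
                                                 
                                                 
                                                 
                                                 
                                                 
                                                 
                                                 
                                                 
                                                 
                                                 
                                                 
                                                 
                                                 
                                                 
                                                 


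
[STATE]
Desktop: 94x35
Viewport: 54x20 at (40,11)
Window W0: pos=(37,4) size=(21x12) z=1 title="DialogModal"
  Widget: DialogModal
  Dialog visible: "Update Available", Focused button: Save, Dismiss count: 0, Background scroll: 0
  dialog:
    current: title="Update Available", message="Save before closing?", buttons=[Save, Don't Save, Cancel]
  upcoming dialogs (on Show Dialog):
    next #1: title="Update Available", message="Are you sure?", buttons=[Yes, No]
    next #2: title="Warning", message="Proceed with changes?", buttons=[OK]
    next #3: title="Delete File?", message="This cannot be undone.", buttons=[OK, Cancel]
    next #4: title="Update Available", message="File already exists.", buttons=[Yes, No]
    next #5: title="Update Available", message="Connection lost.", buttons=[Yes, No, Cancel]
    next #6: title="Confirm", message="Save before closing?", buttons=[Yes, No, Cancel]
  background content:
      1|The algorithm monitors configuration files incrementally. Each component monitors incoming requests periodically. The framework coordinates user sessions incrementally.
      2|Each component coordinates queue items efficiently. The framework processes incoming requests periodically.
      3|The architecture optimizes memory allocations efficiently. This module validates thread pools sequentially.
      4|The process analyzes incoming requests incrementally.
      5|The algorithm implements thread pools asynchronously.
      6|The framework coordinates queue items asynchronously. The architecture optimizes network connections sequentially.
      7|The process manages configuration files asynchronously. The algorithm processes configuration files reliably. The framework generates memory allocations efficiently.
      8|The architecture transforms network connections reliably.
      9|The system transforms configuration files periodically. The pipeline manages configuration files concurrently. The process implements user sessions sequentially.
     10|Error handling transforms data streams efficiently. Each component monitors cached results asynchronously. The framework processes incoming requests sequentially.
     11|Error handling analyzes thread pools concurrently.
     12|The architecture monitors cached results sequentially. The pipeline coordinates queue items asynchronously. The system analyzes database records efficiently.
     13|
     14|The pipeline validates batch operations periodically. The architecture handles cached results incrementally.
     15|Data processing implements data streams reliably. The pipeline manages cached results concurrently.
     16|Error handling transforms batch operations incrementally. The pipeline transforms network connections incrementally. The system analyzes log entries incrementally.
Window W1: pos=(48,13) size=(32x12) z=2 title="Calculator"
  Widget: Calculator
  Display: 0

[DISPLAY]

│[Save]  Don't│le┃                                    
└─────────────┘rd┃                                    
e proces┏━━━━━━━━━━━━━━━━━━━━━━━━━━━━━━┓              
e archit┃ Calculator                   ┃              
━━━━━━━━┠──────────────────────────────┨              
        ┃                             0┃              
        ┃┌───┬───┬───┬───┐             ┃              
        ┃│ 7 │ 8 │ 9 │ ÷ │             ┃              
        ┃├───┼───┼───┼───┤             ┃              
        ┃│ 4 │ 5 │ 6 │ × │             ┃              
        ┃├───┼───┼───┼───┤             ┃              
        ┃│ 1 │ 2 │ 3 │ - │             ┃              
        ┃└───┴───┴───┴───┘             ┃              
        ┗━━━━━━━━━━━━━━━━━━━━━━━━━━━━━━┛              
                                                      
                                                      
                                                      
                                                      
                                                      
                                                      


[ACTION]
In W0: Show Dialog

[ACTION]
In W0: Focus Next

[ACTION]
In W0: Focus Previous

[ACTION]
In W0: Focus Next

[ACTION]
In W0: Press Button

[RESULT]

e algorithm imple┃                                    
e framework coord┃                                    
e proces┏━━━━━━━━━━━━━━━━━━━━━━━━━━━━━━┓              
e archit┃ Calculator                   ┃              
━━━━━━━━┠──────────────────────────────┨              
        ┃                             0┃              
        ┃┌───┬───┬───┬───┐             ┃              
        ┃│ 7 │ 8 │ 9 │ ÷ │             ┃              
        ┃├───┼───┼───┼───┤             ┃              
        ┃│ 4 │ 5 │ 6 │ × │             ┃              
        ┃├───┼───┼───┼───┤             ┃              
        ┃│ 1 │ 2 │ 3 │ - │             ┃              
        ┃└───┴───┴───┴───┘             ┃              
        ┗━━━━━━━━━━━━━━━━━━━━━━━━━━━━━━┛              
                                                      
                                                      
                                                      
                                                      
                                                      
                                                      


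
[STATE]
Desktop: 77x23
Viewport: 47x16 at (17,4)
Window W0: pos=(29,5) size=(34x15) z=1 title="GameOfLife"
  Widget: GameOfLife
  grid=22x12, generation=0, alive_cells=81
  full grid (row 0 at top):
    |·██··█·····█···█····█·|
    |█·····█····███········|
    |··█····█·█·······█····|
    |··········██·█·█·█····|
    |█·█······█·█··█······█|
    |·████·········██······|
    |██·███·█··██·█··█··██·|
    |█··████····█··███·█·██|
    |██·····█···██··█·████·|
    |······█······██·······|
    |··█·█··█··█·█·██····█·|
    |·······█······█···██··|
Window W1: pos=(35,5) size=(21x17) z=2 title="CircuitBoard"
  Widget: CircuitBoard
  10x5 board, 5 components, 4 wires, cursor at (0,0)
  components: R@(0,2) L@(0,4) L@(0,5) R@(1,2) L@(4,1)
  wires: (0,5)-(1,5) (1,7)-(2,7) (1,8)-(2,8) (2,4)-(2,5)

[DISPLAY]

                                               
            ┏━━━━━┏━━━━━━━━━━━━━━━━━━━┓━━━━━━┓ 
            ┃ Game┃ CircuitBoard      ┃      ┃ 
            ┠─────┠───────────────────┨──────┨ 
            ┃Gen: ┃   0 1 2 3 4 5 6 7 ┃      ┃ 
            ┃█····┃0  [.]      R      ┃      ┃ 
            ┃··█··┃                   ┃      ┃ 
            ┃·····┃1           R      ┃      ┃ 
            ┃█·█··┃                   ┃      ┃ 
            ┃·████┃2                  ┃      ┃ 
            ┃██·██┃                   ┃      ┃ 
            ┃█··██┃3                  ┃      ┃ 
            ┃██···┃                   ┃      ┃ 
            ┃·····┃4       L          ┃      ┃ 
            ┃··█·█┃Cursor: (0,0)      ┃      ┃ 
            ┗━━━━━┃                   ┃━━━━━━┛ 


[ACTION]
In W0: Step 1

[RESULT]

                                               
            ┏━━━━━┏━━━━━━━━━━━━━━━━━━━┓━━━━━━┓ 
            ┃ Game┃ CircuitBoard      ┃      ┃ 
            ┠─────┠───────────────────┨──────┨ 
            ┃Gen: ┃   0 1 2 3 4 5 6 7 ┃      ┃ 
            ┃··█··┃0  [.]      R      ┃      ┃ 
            ┃·····┃                   ┃      ┃ 
            ┃·█···┃1           R      ┃      ┃ 
            ┃··█··┃                   ┃      ┃ 
            ┃·····┃2                  ┃      ┃ 
            ┃█····┃                   ┃      ┃ 
            ┃···█·┃3                  ┃      ┃ 
            ┃██··█┃                   ┃      ┃ 
            ┃·█···┃4       L          ┃      ┃ 
            ┃·····┃Cursor: (0,0)      ┃      ┃ 
            ┗━━━━━┃                   ┃━━━━━━┛ 


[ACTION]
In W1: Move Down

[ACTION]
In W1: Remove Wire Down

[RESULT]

                                               
            ┏━━━━━┏━━━━━━━━━━━━━━━━━━━┓━━━━━━┓ 
            ┃ Game┃ CircuitBoard      ┃      ┃ 
            ┠─────┠───────────────────┨──────┨ 
            ┃Gen: ┃   0 1 2 3 4 5 6 7 ┃      ┃ 
            ┃··█··┃0           R      ┃      ┃ 
            ┃·····┃                   ┃      ┃ 
            ┃·█···┃1  [.]      R      ┃      ┃ 
            ┃··█··┃                   ┃      ┃ 
            ┃·····┃2                  ┃      ┃ 
            ┃█····┃                   ┃      ┃ 
            ┃···█·┃3                  ┃      ┃ 
            ┃██··█┃                   ┃      ┃ 
            ┃·█···┃4       L          ┃      ┃ 
            ┃·····┃Cursor: (1,0)      ┃      ┃ 
            ┗━━━━━┃                   ┃━━━━━━┛ 


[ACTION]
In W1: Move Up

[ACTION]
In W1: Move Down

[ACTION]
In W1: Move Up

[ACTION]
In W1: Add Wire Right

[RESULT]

                                               
            ┏━━━━━┏━━━━━━━━━━━━━━━━━━━┓━━━━━━┓ 
            ┃ Game┃ CircuitBoard      ┃      ┃ 
            ┠─────┠───────────────────┨──────┨ 
            ┃Gen: ┃   0 1 2 3 4 5 6 7 ┃      ┃ 
            ┃··█··┃0  [.]─ ·   R      ┃      ┃ 
            ┃·····┃                   ┃      ┃ 
            ┃·█···┃1           R      ┃      ┃ 
            ┃··█··┃                   ┃      ┃ 
            ┃·····┃2                  ┃      ┃ 
            ┃█····┃                   ┃      ┃ 
            ┃···█·┃3                  ┃      ┃ 
            ┃██··█┃                   ┃      ┃ 
            ┃·█···┃4       L          ┃      ┃ 
            ┃·····┃Cursor: (0,0)      ┃      ┃ 
            ┗━━━━━┃                   ┃━━━━━━┛ 


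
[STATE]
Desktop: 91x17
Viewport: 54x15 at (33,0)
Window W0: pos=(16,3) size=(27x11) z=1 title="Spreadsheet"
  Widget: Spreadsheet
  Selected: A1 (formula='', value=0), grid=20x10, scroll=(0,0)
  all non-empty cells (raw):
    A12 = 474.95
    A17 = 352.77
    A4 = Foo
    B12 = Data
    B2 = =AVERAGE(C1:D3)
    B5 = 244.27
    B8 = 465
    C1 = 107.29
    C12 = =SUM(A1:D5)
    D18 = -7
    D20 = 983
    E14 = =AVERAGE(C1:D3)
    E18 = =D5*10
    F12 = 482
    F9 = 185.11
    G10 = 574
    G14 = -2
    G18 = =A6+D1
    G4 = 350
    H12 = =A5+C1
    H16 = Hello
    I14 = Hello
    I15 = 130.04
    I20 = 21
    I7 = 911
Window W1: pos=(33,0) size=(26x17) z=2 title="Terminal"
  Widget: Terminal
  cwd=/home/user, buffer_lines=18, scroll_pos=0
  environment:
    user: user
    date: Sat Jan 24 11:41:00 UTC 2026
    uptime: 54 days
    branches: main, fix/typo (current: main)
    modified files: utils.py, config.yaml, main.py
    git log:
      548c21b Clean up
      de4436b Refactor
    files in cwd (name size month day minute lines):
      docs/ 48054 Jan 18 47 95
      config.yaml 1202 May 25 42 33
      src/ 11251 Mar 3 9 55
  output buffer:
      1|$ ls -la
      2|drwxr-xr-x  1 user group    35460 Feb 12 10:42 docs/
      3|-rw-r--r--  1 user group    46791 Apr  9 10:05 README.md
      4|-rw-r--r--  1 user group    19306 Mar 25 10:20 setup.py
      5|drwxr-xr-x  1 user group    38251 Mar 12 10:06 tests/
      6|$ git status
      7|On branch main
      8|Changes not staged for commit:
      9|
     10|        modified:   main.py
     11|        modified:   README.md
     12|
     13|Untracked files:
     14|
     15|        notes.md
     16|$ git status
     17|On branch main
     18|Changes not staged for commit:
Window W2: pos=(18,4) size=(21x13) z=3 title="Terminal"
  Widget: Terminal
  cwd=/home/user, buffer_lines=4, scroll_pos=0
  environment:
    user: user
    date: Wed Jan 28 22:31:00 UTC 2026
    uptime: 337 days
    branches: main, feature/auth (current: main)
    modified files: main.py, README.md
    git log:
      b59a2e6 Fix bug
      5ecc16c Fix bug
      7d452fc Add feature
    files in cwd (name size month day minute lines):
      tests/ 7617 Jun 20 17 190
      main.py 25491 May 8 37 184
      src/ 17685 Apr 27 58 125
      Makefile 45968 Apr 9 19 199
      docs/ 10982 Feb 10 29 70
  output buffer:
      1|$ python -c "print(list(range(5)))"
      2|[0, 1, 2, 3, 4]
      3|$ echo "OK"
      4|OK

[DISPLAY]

┏━━━━━━━━━━━━━━━━━━━━━━━━┓                            
┃ Terminal               ┃                            
┠────────────────────────┨                            
┃$ ls -la                ┃                            
━━━━━┓-xr-x  1 user group┃                            
     ┃--r--  1 user group┃                            
─────┨--r--  1 user group┃                            
rint(┃-xr-x  1 user group┃                            
]    ┃ status            ┃                            
     ┃anch main          ┃                            
     ┃es not staged for c┃                            
     ┃                   ┃                            
     ┃   modified:   main┃                            
     ┃   modified:   READ┃                            
     ┃                   ┃                            


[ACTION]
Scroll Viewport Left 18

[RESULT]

                  ┏━━━━━━━━━━━━━━━━━━━━━━━━┓          
                  ┃ Terminal               ┃          
                  ┠────────────────────────┨          
 ┏━━━━━━━━━━━━━━━━┃$ ls -la                ┃          
 ┃ ┏━━━━━━━━━━━━━━━━━━━┓-xr-x  1 user group┃          
 ┠─┃ Terminal          ┃--r--  1 user group┃          
 ┃A┠───────────────────┨--r--  1 user group┃          
 ┃ ┃$ python -c "print(┃-xr-x  1 user group┃          
 ┃-┃[0, 1, 2, 3, 4]    ┃ status            ┃          
 ┃ ┃$ echo "OK"        ┃anch main          ┃          
 ┃ ┃OK                 ┃es not staged for c┃          
 ┃ ┃$ █                ┃                   ┃          
 ┃ ┃                   ┃   modified:   main┃          
 ┗━┃                   ┃   modified:   READ┃          
   ┃                   ┃                   ┃          


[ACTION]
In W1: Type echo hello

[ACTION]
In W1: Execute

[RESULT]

                  ┏━━━━━━━━━━━━━━━━━━━━━━━━┓          
                  ┃ Terminal               ┃          
                  ┠────────────────────────┨          
 ┏━━━━━━━━━━━━━━━━┃                        ┃          
 ┃ ┏━━━━━━━━━━━━━━━━━━━┓   modified:   main┃          
 ┠─┃ Terminal          ┃   modified:   READ┃          
 ┃A┠───────────────────┨                   ┃          
 ┃ ┃$ python -c "print(┃cked files:        ┃          
 ┃-┃[0, 1, 2, 3, 4]    ┃                   ┃          
 ┃ ┃$ echo "OK"        ┃   notes.md        ┃          
 ┃ ┃OK                 ┃ status            ┃          
 ┃ ┃$ █                ┃anch main          ┃          
 ┃ ┃                   ┃es not staged for c┃          
 ┗━┃                   ┃o hello            ┃          
   ┃                   ┃                   ┃          


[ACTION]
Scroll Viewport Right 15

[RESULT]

   ┏━━━━━━━━━━━━━━━━━━━━━━━━┓                         
   ┃ Terminal               ┃                         
   ┠────────────────────────┨                         
━━━┃                        ┃                         
━━━━━━━━┓   modified:   main┃                         
        ┃   modified:   READ┃                         
────────┨                   ┃                         
 "print(┃cked files:        ┃                         
, 4]    ┃                   ┃                         
        ┃   notes.md        ┃                         
        ┃ status            ┃                         
        ┃anch main          ┃                         
        ┃es not staged for c┃                         
        ┃o hello            ┃                         
        ┃                   ┃                         
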